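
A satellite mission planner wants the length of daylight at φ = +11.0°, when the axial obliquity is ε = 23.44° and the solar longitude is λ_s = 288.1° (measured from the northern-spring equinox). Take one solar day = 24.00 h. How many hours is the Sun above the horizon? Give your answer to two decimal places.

Solar declination: sin δ = sin ε · sin λ_s = sin 23.44° × sin 288.1° = -0.37810, so δ = -22.216°.
cos H₀ = −tan φ · tan δ = −tan(+11.0°) × tan(-22.216°) = 0.0794, so H₀ = 1.4913 rad = 85.45°.
Daylight = 2H₀/(2π) × 24.00 h = (1.4913/π) × 24.00 = 11.39 h.

11.39 h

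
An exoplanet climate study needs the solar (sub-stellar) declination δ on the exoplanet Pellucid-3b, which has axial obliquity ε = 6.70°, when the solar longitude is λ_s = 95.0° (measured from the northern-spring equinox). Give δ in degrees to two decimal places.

δ = +6.67°

sin δ = sin ε · sin λ_s = sin 6.70° × sin 95.0° = 0.116227.
δ = arcsin(0.116227) = +6.67°.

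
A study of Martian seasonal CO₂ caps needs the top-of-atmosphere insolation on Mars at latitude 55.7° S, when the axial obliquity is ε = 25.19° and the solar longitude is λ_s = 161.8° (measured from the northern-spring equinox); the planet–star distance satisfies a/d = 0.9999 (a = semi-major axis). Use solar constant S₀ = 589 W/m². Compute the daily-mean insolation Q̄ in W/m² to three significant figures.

Solar declination: sin δ = sin ε · sin λ_s = sin 25.19° × sin 161.8° = 0.13294, so δ = +7.639°.
cos H₀ = −tan(-55.7°) tan(+7.639°) = 0.1966, H₀ = 1.3729 rad.
Bracket: H₀ sin φ sin δ + cos φ cos δ sin H₀ = 1.3729×-0.82610×0.13294 + 0.56353×0.99112×0.98048 = -0.150774 + 0.547623 = 0.396849.
Inverse-square distance factor (a/d)² = 0.9999² = 0.999800.
Q̄ = (S₀/π) × 0.999800 × [bracket] = (589/π) × 0.999800 × 0.396849 = 74.39 W/m².

Q̄ ≈ 74.4 W/m²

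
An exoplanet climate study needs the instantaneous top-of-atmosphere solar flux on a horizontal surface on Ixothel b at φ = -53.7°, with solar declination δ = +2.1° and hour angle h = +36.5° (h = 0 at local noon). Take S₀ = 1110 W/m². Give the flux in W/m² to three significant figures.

cos θ_z = sin φ sin δ + cos φ cos δ cos h = -0.029532 + 0.475574 = 0.446042.
Flux = S₀ · cos θ_z = 1110 × 0.446042 = 495.1 W/m².

495 W/m²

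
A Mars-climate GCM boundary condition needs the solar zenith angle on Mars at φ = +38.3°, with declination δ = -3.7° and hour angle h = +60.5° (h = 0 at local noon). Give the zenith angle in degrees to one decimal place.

cos θ_z = sin φ sin δ + cos φ cos δ cos h = -0.039996 + 0.385637 = 0.345641.
θ_z = arccos(0.345641) = 69.8°.

θ_z = 69.8°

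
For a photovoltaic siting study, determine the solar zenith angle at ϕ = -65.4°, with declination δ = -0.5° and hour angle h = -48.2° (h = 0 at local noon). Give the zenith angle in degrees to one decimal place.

θ_z = 73.4°

cos θ_z = sin ϕ sin δ + cos ϕ cos δ cos h = 0.007934 + 0.277454 = 0.285388.
θ_z = arccos(0.285388) = 73.4°.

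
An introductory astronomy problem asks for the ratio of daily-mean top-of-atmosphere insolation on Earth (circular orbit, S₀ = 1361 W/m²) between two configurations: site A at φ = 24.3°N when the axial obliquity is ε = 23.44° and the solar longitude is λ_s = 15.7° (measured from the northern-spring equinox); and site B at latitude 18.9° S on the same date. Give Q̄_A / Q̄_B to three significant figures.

— Configuration A (φ=+24.3°):
Solar declination: sin δ = sin ε · sin λ_s = sin 23.44° × sin 15.7° = 0.10764, so δ = +6.179°.
cos H₀ = −tan(+24.3°) tan(+6.179°) = -0.0489, H₀ = 1.6197 rad.
Bracket: H₀ sin φ sin δ + cos φ cos δ sin H₀ = 1.6197×0.41151×0.10764 + 0.91140×0.99419×0.99880 = 0.071745 + 0.905017 = 0.976762.
Q̄ = (S₀/π) × [bracket] = (1361/π) × 0.976762 = 423.15 W/m².
— Configuration B (φ=-18.9°):
cos H₀ = −tan(-18.9°) tan(+6.179°) = 0.0371, H₀ = 1.5337 rad.
Bracket: H₀ sin φ sin δ + cos φ cos δ sin H₀ = 1.5337×-0.32392×0.10764 + 0.94609×0.99419×0.99931 = -0.053475 + 0.939944 = 0.886469.
Q̄ = (S₀/π) × [bracket] = (1361/π) × 0.886469 = 384.04 W/m².
Ratio Q̄_A / Q̄_B = 423.15 / 384.04 = 1.102.

Q̄_A / Q̄_B ≈ 1.10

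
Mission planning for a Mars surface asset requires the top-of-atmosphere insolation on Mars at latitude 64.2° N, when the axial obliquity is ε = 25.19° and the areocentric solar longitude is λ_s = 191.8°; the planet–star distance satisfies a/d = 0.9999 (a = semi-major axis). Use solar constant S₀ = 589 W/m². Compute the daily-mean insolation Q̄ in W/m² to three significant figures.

sin δ = sin 25.19° × sin 191.8° = -0.08704, so δ = -4.993°.
cos H₀ = −tan(+64.2°) tan(-4.993°) = 0.1807, H₀ = 1.3891 rad.
Bracket: H₀ sin φ sin δ + cos φ cos δ sin H₀ = 1.3891×0.90032×-0.08704 + 0.43523×0.99621×0.98353 = -0.108855 + 0.426439 = 0.317584.
Inverse-square distance factor (a/d)² = 0.9999² = 0.999800.
Q̄ = (S₀/π) × 0.999800 × [bracket] = (589/π) × 0.999800 × 0.317584 = 59.53 W/m².

Q̄ ≈ 59.5 W/m²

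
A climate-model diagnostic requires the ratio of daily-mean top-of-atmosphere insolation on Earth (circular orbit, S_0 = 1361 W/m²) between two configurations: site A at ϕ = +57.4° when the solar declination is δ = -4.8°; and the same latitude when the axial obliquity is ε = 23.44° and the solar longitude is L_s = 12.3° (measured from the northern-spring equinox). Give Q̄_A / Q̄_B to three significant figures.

Q̄_A / Q̄_B ≈ 0.659

— Configuration A (ϕ=+57.4°):
cos h₀ = −tan(+57.4°) tan(-4.800°) = 0.1313, h₀ = 1.4391 rad.
Bracket: h₀ sin ϕ sin δ + cos ϕ cos δ sin h₀ = 1.4391×0.84245×-0.08368 + 0.53877×0.99649×0.99134 = -0.101451 + 0.532230 = 0.430779.
Q̄ = (S_0/π) × [bracket] = (1361/π) × 0.430779 = 186.62 W/m².
— Configuration B (ϕ=+57.4°):
Solar declination: sin δ = sin ε · sin L_s = sin 23.44° × sin 12.3° = 0.08474, so δ = +4.861°.
cos h₀ = −tan(+57.4°) tan(+4.861°) = -0.1330, h₀ = 1.7042 rad.
Bracket: h₀ sin ϕ sin δ + cos ϕ cos δ sin h₀ = 1.7042×0.84245×0.08474 + 0.53877×0.99640×0.99112 = 0.121661 + 0.532063 = 0.653724.
Q̄ = (S_0/π) × [bracket] = (1361/π) × 0.653724 = 283.21 W/m².
Ratio Q̄_A / Q̄_B = 186.62 / 283.21 = 0.6589.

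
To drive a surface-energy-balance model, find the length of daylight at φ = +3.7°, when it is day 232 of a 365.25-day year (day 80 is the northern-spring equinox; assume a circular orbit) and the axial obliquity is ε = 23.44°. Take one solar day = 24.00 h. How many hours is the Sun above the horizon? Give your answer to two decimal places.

Solar longitude: λ_s = 360° × (232 − 80)/365.25 = 149.815°.
sin δ = sin 23.44° × sin 149.815° = 0.20000, so δ = +11.537°.
cos H₀ = −tan φ · tan δ = −tan(+3.7°) × tan(+11.537°) = -0.0132, so H₀ = 1.5840 rad = 90.76°.
Daylight = 2H₀/(2π) × 24.00 h = (1.5840/π) × 24.00 = 12.10 h.

12.10 h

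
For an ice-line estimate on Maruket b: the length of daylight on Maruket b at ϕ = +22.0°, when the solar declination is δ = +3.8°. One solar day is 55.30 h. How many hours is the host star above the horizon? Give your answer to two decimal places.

28.12 h

cos h₀ = −tan ϕ · tan δ = −tan(+22.0°) × tan(+3.800°) = -0.0268, so h₀ = 1.5976 rad = 91.54°.
Daylight = 2h₀/(2π) × 55.30 h = (1.5976/π) × 55.30 = 28.12 h.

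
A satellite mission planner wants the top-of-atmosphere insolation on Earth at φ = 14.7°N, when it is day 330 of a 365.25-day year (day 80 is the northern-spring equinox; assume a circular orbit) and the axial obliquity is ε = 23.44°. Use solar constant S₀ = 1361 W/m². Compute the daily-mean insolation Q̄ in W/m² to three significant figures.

Solar longitude: λ_s = 360° × (330 − 80)/365.25 = 246.407°.
sin δ = sin 23.44° × sin 246.407° = -0.36454, so δ = -21.379°.
cos H₀ = −tan(+14.7°) tan(-21.379°) = 0.1027, H₀ = 1.4679 rad.
Bracket: H₀ sin φ sin δ + cos φ cos δ sin H₀ = 1.4679×0.25376×-0.36454 + 0.96727×0.93119×0.99471 = -0.135789 + 0.895947 = 0.760158.
Q̄ = (S₀/π) × [bracket] = (1361/π) × 0.760158 = 329.3 W/m².

Q̄ ≈ 329 W/m²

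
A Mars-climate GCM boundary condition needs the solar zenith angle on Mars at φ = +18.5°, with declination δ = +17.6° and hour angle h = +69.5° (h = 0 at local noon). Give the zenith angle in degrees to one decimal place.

cos θ_z = sin φ sin δ + cos φ cos δ cos h = 0.095943 + 0.316564 = 0.412507.
θ_z = arccos(0.412507) = 65.6°.

θ_z = 65.6°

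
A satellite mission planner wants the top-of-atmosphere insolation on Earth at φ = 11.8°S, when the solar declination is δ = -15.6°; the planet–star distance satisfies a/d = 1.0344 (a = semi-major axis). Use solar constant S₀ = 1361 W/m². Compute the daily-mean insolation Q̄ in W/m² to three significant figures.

Q̄ ≈ 478 W/m²

cos H₀ = −tan(-11.8°) tan(-15.600°) = -0.0583, H₀ = 1.6292 rad.
Bracket: H₀ sin φ sin δ + cos φ cos δ sin H₀ = 1.6292×-0.20450×-0.26892 + 0.97887×0.96316×0.99830 = 0.089596 + 0.941206 = 1.030802.
Inverse-square distance factor (a/d)² = 1.0344² = 1.069983.
Q̄ = (S₀/π) × 1.069983 × [bracket] = (1361/π) × 1.069983 × 1.030802 = 477.8 W/m².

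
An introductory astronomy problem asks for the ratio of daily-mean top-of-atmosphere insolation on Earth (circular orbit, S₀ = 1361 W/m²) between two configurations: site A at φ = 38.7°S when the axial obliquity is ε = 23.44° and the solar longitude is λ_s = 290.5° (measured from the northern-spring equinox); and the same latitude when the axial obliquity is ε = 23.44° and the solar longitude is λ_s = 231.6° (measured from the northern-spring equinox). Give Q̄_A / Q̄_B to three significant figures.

— Configuration A (φ=-38.7°):
Solar declination: sin δ = sin ε · sin λ_s = sin 23.44° × sin 290.5° = -0.37260, so δ = -21.876°.
cos H₀ = −tan(-38.7°) tan(-21.876°) = -0.3217, H₀ = 1.8983 rad.
Bracket: H₀ sin φ sin δ + cos φ cos δ sin H₀ = 1.8983×-0.62524×-0.37260 + 0.78043×0.92799×0.94685 = 0.442236 + 0.685738 = 1.127974.
Q̄ = (S₀/π) × [bracket] = (1361/π) × 1.127974 = 488.66 W/m².
— Configuration B (φ=-38.7°):
Solar declination: sin δ = sin ε · sin λ_s = sin 23.44° × sin 231.6° = -0.31174, so δ = -18.164°.
cos H₀ = −tan(-38.7°) tan(-18.164°) = -0.2629, H₀ = 1.8368 rad.
Bracket: H₀ sin φ sin δ + cos φ cos δ sin H₀ = 1.8368×-0.62524×-0.31174 + 0.78043×0.95017×0.96484 = 0.358015 + 0.715469 = 1.073484.
Q̄ = (S₀/π) × [bracket] = (1361/π) × 1.073484 = 465.05 W/m².
Ratio Q̄_A / Q̄_B = 488.66 / 465.05 = 1.051.

Q̄_A / Q̄_B ≈ 1.05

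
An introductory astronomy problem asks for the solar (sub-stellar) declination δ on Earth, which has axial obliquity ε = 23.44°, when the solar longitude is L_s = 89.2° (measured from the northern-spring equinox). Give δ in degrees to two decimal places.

δ = +23.44°

sin δ = sin ε · sin L_s = sin 23.44° × sin 89.2° = 0.397750.
δ = arcsin(0.397750) = +23.44°.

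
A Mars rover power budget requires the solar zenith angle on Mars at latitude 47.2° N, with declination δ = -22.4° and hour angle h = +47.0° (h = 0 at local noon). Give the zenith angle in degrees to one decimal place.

cos θ_z = sin ϕ sin δ + cos ϕ cos δ cos h = -0.279603 + 0.428414 = 0.148811.
θ_z = arccos(0.148811) = 81.4°.

θ_z = 81.4°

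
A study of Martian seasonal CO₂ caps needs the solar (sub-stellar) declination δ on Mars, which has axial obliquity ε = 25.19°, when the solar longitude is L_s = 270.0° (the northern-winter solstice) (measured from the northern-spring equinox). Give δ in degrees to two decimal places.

δ = -25.19°

sin δ = sin ε · sin L_s = sin 25.19° × sin 270.0° = -0.425621.
δ = arcsin(-0.425621) = -25.19°.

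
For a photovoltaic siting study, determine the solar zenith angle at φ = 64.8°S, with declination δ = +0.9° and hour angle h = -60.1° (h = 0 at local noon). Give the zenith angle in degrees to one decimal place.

θ_z = 78.6°

cos θ_z = sin φ sin δ + cos φ cos δ cos h = -0.014212 + 0.212220 = 0.198008.
θ_z = arccos(0.198008) = 78.6°.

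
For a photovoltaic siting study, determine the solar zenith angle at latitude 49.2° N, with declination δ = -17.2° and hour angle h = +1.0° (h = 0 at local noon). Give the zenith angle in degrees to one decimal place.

cos θ_z = sin ϕ sin δ + cos ϕ cos δ cos h = -0.223850 + 0.624103 = 0.400253.
θ_z = arccos(0.400253) = 66.4°.

θ_z = 66.4°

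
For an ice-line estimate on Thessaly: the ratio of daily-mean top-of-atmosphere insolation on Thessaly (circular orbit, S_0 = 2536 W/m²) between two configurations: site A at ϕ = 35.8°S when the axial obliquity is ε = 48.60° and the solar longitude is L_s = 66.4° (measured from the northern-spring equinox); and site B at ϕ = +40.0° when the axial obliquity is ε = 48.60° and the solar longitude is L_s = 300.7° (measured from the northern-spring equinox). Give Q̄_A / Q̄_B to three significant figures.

— Configuration A (ϕ=-35.8°):
Solar declination: sin δ = sin ε · sin L_s = sin 48.60° × sin 66.4° = 0.68737, so δ = +43.423°.
cos h₀ = −tan(-35.8°) tan(+43.423°) = 0.6826, h₀ = 0.8195 rad.
Bracket: h₀ sin ϕ sin δ + cos ϕ cos δ sin h₀ = 0.8195×-0.58496×0.68737 + 0.81106×0.72630×0.73082 = -0.329508 + 0.430506 = 0.100998.
Q̄ = (S_0/π) × [bracket] = (2536/π) × 0.100998 = 81.529 W/m².
— Configuration B (ϕ=+40.0°):
Solar declination: sin δ = sin ε · sin L_s = sin 48.60° × sin 300.7° = -0.64498, so δ = -40.165°.
cos h₀ = −tan(+40.0°) tan(-40.165°) = 0.7082, h₀ = 0.7838 rad.
Bracket: h₀ sin ϕ sin δ + cos ϕ cos δ sin h₀ = 0.7838×0.64279×-0.64498 + 0.76604×0.76420×0.70601 = -0.324953 + 0.413304 = 0.088351.
Q̄ = (S_0/π) × [bracket] = (2536/π) × 0.088351 = 71.320 W/m².
Ratio Q̄_A / Q̄_B = 81.529 / 71.320 = 1.143.

Q̄_A / Q̄_B ≈ 1.14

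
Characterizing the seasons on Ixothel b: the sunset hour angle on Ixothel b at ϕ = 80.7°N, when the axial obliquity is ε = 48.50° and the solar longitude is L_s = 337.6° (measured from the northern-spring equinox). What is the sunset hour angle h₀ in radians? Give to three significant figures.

Solar declination: sin δ = sin ε · sin L_s = sin 48.50° × sin 337.6° = -0.28540, so δ = -16.583°.
cos h₀ = −tan ϕ · tan δ = 1.8185 ≥ 1, so the host star never rises (polar night) and h₀ = 0.

h₀ = 0.00 rad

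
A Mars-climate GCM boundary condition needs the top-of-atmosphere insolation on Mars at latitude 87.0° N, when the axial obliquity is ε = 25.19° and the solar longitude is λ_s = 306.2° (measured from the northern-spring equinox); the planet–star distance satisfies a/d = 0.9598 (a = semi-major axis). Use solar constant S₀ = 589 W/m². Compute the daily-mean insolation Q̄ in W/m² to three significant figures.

Solar declination: sin δ = sin ε · sin λ_s = sin 25.19° × sin 306.2° = -0.34346, so δ = -20.088°.
cos H₀ = −tan(+87.0°) tan(-20.088°) = 6.9781 ≥ 1 ⇒ polar night, H₀ = 0 and Q̄ = 0.
Inverse-square distance factor (a/d)² = 0.9598² = 0.921216.

Q̄ ≈ 0.00 W/m²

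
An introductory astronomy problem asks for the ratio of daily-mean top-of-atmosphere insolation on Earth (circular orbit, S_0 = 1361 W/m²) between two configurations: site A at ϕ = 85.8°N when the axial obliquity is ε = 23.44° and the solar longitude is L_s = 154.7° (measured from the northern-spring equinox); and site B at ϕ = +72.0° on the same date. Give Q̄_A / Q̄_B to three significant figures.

— Configuration A (ϕ=+85.8°):
Solar declination: sin δ = sin ε · sin L_s = sin 23.44° × sin 154.7° = 0.17000, so δ = +9.788°.
cos h₀ = −tan(+85.8°) tan(+9.788°) = -2.3491 ≤ −1 ⇒ polar day, h₀ = π.
Bracket: h₀ sin ϕ sin δ + cos ϕ cos δ sin h₀ = 3.1416×0.99731×0.17000 + 0.07324×0.98544×0.00000 = 0.532635 + 0.000000 = 0.532635.
Q̄ = (S_0/π) × [bracket] = (1361/π) × 0.532635 = 230.75 W/m².
— Configuration B (ϕ=+72.0°):
cos h₀ = −tan(+72.0°) tan(+9.788°) = -0.5309, h₀ = 2.1305 rad.
Bracket: h₀ sin ϕ sin δ + cos ϕ cos δ sin h₀ = 2.1305×0.95106×0.17000 + 0.30902×0.98544×0.84742 = 0.344460 + 0.258057 = 0.602517.
Q̄ = (S_0/π) × [bracket] = (1361/π) × 0.602517 = 261.02 W/m².
Ratio Q̄_A / Q̄_B = 230.75 / 261.02 = 0.8840.

Q̄_A / Q̄_B ≈ 0.884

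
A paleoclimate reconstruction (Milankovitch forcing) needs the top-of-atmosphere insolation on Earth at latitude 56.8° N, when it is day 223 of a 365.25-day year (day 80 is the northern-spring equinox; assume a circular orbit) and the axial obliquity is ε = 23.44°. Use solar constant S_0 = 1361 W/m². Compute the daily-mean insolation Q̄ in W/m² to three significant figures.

Q̄ ≈ 391 W/m²

Solar longitude: L_s = 360° × (223 − 80)/365.25 = 140.945°.
sin δ = sin 23.44° × sin 140.945° = 0.25064, so δ = +14.515°.
cos h₀ = −tan(+56.8°) tan(+14.515°) = -0.3956, h₀ = 1.9776 rad.
Bracket: h₀ sin ϕ sin δ + cos ϕ cos δ sin h₀ = 1.9776×0.83676×0.25064 + 0.54756×0.96808×0.91841 = 0.414753 + 0.486833 = 0.901586.
Q̄ = (S_0/π) × [bracket] = (1361/π) × 0.901586 = 390.6 W/m².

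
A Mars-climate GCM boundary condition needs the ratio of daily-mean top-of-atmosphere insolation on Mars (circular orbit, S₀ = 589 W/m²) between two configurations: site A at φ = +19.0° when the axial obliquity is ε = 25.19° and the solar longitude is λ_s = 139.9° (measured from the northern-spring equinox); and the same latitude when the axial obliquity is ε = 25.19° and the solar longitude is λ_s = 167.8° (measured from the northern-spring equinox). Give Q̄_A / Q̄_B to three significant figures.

— Configuration A (φ=+19.0°):
Solar declination: sin δ = sin ε · sin λ_s = sin 25.19° × sin 139.9° = 0.27415, so δ = +15.912°.
cos H₀ = −tan(+19.0°) tan(+15.912°) = -0.0982, H₀ = 1.6691 rad.
Bracket: H₀ sin φ sin δ + cos φ cos δ sin H₀ = 1.6691×0.32557×0.27415 + 0.94552×0.96169×0.99517 = 0.148976 + 0.904905 = 1.053881.
Q̄ = (S₀/π) × [bracket] = (589/π) × 1.053881 = 197.59 W/m².
— Configuration B (φ=+19.0°):
Solar declination: sin δ = sin ε · sin λ_s = sin 25.19° × sin 167.8° = 0.08994, so δ = +5.160°.
cos H₀ = −tan(+19.0°) tan(+5.160°) = -0.0311, H₀ = 1.6019 rad.
Bracket: H₀ sin φ sin δ + cos φ cos δ sin H₀ = 1.6019×0.32557×0.08994 + 0.94552×0.99595×0.99952 = 0.046906 + 0.941239 = 0.988145.
Q̄ = (S₀/π) × [bracket] = (589/π) × 0.988145 = 185.26 W/m².
Ratio Q̄_A / Q̄_B = 197.59 / 185.26 = 1.067.

Q̄_A / Q̄_B ≈ 1.07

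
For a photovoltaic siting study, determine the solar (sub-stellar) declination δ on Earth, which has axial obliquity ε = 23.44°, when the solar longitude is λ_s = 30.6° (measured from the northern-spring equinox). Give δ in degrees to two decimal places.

sin δ = sin ε · sin λ_s = sin 23.44° × sin 30.6° = 0.202491.
δ = arcsin(0.202491) = +11.68°.

δ = +11.68°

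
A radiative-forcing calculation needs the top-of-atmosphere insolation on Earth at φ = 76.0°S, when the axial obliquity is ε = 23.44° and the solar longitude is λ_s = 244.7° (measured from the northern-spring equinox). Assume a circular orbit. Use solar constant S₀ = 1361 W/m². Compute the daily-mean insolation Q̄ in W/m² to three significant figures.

Q̄ ≈ 475 W/m²

Solar declination: sin δ = sin ε · sin λ_s = sin 23.44° × sin 244.7° = -0.35963, so δ = -21.078°.
cos H₀ = −tan(-76.0°) tan(-21.078°) = -1.5458 ≤ −1 ⇒ polar day, H₀ = π.
Bracket: H₀ sin φ sin δ + cos φ cos δ sin H₀ = 3.1416×-0.97030×-0.35963 + 0.24192×0.93309×0.00000 = 1.096258 + 0.000000 = 1.096258.
Q̄ = (S₀/π) × [bracket] = (1361/π) × 1.096258 = 474.9 W/m².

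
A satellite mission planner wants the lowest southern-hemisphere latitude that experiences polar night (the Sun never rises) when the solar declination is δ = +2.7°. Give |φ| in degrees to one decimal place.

|φ| = 87.3°

Polar night requires cos H₀ = −tan φ tan δ ≥ 1, i.e. tan φ tan δ ≤ −1.
The boundary is |tan φ| · |tan δ| = 1, so |φ| = 90° − |δ| = 90° − 2.7° = 87.3° in the southern hemisphere.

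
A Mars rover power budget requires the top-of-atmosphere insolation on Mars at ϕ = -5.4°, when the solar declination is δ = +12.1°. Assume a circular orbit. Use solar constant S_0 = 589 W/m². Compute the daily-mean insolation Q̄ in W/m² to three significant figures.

cos h₀ = −tan(-5.4°) tan(+12.100°) = 0.0203, h₀ = 1.5505 rad.
Bracket: h₀ sin ϕ sin δ + cos ϕ cos δ sin h₀ = 1.5505×-0.09411×0.20962 + 0.99556×0.97778×0.99979 = -0.030587 + 0.973234 = 0.942647.
Q̄ = (S_0/π) × [bracket] = (589/π) × 0.942647 = 176.7 W/m².

Q̄ ≈ 177 W/m²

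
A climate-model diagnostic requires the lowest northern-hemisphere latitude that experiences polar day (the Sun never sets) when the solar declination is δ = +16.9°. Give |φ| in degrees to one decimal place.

Polar day requires cos H₀ = −tan φ tan δ ≤ −1, i.e. tan φ tan δ ≥ 1.
The boundary is |tan φ| · |tan δ| = 1, so |φ| = 90° − |δ| = 90° − 16.9° = 73.1° in the northern hemisphere.

|φ| = 73.1°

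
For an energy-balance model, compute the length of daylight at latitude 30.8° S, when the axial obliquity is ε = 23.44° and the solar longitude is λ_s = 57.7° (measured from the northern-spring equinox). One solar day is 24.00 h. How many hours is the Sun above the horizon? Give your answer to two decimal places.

Solar declination: sin δ = sin ε · sin λ_s = sin 23.44° × sin 57.7° = 0.33624, so δ = +19.648°.
cos H₀ = −tan φ · tan δ = −tan(-30.8°) × tan(+19.648°) = 0.2128, so H₀ = 1.3563 rad = 77.71°.
Daylight = 2H₀/(2π) × 24.00 h = (1.3563/π) × 24.00 = 10.36 h.

10.36 h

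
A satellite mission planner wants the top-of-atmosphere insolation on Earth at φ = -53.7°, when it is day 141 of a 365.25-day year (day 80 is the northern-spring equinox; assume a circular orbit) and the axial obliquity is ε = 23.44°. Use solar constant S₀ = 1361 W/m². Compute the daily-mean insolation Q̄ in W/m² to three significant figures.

Solar longitude: λ_s = 360° × (141 − 80)/365.25 = 60.123°.
sin δ = sin 23.44° × sin 60.123° = 0.34492, so δ = +20.177°.
cos H₀ = −tan(-53.7°) tan(+20.177°) = 0.5003, H₀ = 1.0469 rad.
Bracket: H₀ sin φ sin δ + cos φ cos δ sin H₀ = 1.0469×-0.80593×0.34492 + 0.59201×0.93863×0.86588 = -0.291019 + 0.481151 = 0.190132.
Q̄ = (S₀/π) × [bracket] = (1361/π) × 0.190132 = 82.37 W/m².

Q̄ ≈ 82.4 W/m²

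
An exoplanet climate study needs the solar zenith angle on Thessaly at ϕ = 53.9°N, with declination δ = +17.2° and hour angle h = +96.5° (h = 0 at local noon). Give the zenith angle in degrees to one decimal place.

cos θ_z = sin ϕ sin δ + cos ϕ cos δ cos h = 0.238929 + -0.063716 = 0.175213.
θ_z = arccos(0.175213) = 79.9°.

θ_z = 79.9°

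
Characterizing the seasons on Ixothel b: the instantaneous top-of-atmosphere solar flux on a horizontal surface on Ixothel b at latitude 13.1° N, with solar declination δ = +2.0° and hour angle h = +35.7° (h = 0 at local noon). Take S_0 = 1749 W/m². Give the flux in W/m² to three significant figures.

1.40e+03 W/m²

cos θ_z = sin ϕ sin δ + cos ϕ cos δ cos h = 0.007910 + 0.790468 = 0.798378.
Flux = S_0 · cos θ_z = 1749 × 0.798378 = 1396 W/m².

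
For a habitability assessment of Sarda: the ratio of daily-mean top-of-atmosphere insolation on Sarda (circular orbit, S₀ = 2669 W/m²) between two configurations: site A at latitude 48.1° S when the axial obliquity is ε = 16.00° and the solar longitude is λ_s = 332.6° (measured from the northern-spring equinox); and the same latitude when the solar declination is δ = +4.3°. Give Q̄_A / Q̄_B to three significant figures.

— Configuration A (φ=-48.1°):
Solar declination: sin δ = sin ε · sin λ_s = sin 16.00° × sin 332.6° = -0.12685, so δ = -7.288°.
cos H₀ = −tan(-48.1°) tan(-7.288°) = -0.1425, H₀ = 1.7138 rad.
Bracket: H₀ sin φ sin δ + cos φ cos δ sin H₀ = 1.7138×-0.74431×-0.12685 + 0.66783×0.99192×0.98979 = 0.161810 + 0.655670 = 0.817480.
Q̄ = (S₀/π) × [bracket] = (2669/π) × 0.817480 = 694.51 W/m².
— Configuration B (φ=-48.1°):
cos H₀ = −tan(-48.1°) tan(+4.300°) = 0.0838, H₀ = 1.4869 rad.
Bracket: H₀ sin φ sin δ + cos φ cos δ sin H₀ = 1.4869×-0.74431×0.07498 + 0.66783×0.99719×0.99648 = -0.082981 + 0.663609 = 0.580628.
Q̄ = (S₀/π) × [bracket] = (2669/π) × 0.580628 = 493.28 W/m².
Ratio Q̄_A / Q̄_B = 694.51 / 493.28 = 1.408.

Q̄_A / Q̄_B ≈ 1.41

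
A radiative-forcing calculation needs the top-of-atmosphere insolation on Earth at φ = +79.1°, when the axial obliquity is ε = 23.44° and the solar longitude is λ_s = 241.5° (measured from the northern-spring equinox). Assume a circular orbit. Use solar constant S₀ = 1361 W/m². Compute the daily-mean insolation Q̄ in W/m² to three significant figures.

Q̄ ≈ 0.00 W/m²

Solar declination: sin δ = sin ε · sin λ_s = sin 23.44° × sin 241.5° = -0.34958, so δ = -20.462°.
cos H₀ = −tan(+79.1°) tan(-20.462°) = 1.9376 ≥ 1 ⇒ polar night, H₀ = 0 and Q̄ = 0.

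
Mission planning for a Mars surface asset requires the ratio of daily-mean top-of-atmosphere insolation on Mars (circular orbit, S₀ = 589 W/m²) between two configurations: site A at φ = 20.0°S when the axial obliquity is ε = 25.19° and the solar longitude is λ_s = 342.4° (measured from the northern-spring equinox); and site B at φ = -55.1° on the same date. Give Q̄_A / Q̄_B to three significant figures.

— Configuration A (φ=-20.0°):
Solar declination: sin δ = sin ε · sin λ_s = sin 25.19° × sin 342.4° = -0.12870, so δ = -7.394°.
cos H₀ = −tan(-20.0°) tan(-7.394°) = -0.0472, H₀ = 1.6180 rad.
Bracket: H₀ sin φ sin δ + cos φ cos δ sin H₀ = 1.6180×-0.34202×-0.12870 + 0.93969×0.99168×0.99888 = 0.071221 + 0.930828 = 1.002049.
Q̄ = (S₀/π) × [bracket] = (589/π) × 1.002049 = 187.87 W/m².
— Configuration B (φ=-55.1°):
cos H₀ = −tan(-55.1°) tan(-7.394°) = -0.1860, H₀ = 1.7579 rad.
Bracket: H₀ sin φ sin δ + cos φ cos δ sin H₀ = 1.7579×-0.82015×-0.12870 + 0.57215×0.99168×0.98254 = 0.185552 + 0.557483 = 0.743035.
Q̄ = (S₀/π) × [bracket] = (589/π) × 0.743035 = 139.31 W/m².
Ratio Q̄_A / Q̄_B = 187.87 / 139.31 = 1.349.

Q̄_A / Q̄_B ≈ 1.35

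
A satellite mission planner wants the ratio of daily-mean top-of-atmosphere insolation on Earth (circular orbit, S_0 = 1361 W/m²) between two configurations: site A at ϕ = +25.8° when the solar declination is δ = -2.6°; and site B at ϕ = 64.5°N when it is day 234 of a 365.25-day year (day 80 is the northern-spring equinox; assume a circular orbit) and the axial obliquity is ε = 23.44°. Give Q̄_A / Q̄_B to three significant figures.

Q̄_A / Q̄_B ≈ 1.20

— Configuration A (ϕ=+25.8°):
cos h₀ = −tan(+25.8°) tan(-2.600°) = 0.0220, h₀ = 1.5488 rad.
Bracket: h₀ sin ϕ sin δ + cos ϕ cos δ sin h₀ = 1.5488×0.43523×-0.04536 + 0.90032×0.99897×0.99976 = -0.030576 + 0.899177 = 0.868601.
Q̄ = (S_0/π) × [bracket] = (1361/π) × 0.868601 = 376.30 W/m².
— Configuration B (ϕ=+64.5°):
Solar longitude: L_s = 360° × (234 − 80)/365.25 = 151.786°.
sin δ = sin 23.44° × sin 151.786° = 0.18806, so δ = +10.839°.
cos h₀ = −tan(+64.5°) tan(+10.839°) = -0.4014, h₀ = 1.9839 rad.
Bracket: h₀ sin ϕ sin δ + cos ϕ cos δ sin h₀ = 1.9839×0.90259×0.18806 + 0.43051×0.98216×0.91589 = 0.336749 + 0.387265 = 0.724014.
Q̄ = (S_0/π) × [bracket] = (1361/π) × 0.724014 = 313.66 W/m².
Ratio Q̄_A / Q̄_B = 376.30 / 313.66 = 1.200.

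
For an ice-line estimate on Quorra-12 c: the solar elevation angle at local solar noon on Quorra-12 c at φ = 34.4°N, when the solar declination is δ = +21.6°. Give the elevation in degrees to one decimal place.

77.2°

At local noon the hour angle is zero, so the zenith angle equals |φ − δ| = |+34.4° − (+21.600°)| = 12.800°.
Elevation = 90° − 12.800° = 77.2°.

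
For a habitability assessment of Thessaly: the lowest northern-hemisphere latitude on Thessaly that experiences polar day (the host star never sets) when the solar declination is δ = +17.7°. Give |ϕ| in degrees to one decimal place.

Polar day requires cos h₀ = −tan ϕ tan δ ≤ −1, i.e. tan ϕ tan δ ≥ 1.
The boundary is |tan ϕ| · |tan δ| = 1, so |ϕ| = 90° − |δ| = 90° − 17.7° = 72.3° in the northern hemisphere.

|ϕ| = 72.3°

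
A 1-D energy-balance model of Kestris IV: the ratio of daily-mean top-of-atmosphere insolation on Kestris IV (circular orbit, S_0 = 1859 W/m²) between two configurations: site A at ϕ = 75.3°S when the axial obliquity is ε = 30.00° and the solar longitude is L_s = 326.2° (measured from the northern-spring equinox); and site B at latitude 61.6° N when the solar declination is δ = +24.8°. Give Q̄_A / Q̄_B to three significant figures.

Q̄_A / Q̄_B ≈ 0.715

— Configuration A (ϕ=-75.3°):
Solar declination: sin δ = sin ε · sin L_s = sin 30.00° × sin 326.2° = -0.27815, so δ = -16.150°.
cos h₀ = −tan(-75.3°) tan(-16.150°) = -1.1038 ≤ −1 ⇒ polar day, h₀ = π.
Bracket: h₀ sin ϕ sin δ + cos ϕ cos δ sin h₀ = 3.1416×-0.96727×-0.27815 + 0.25376×0.96054×0.00000 = 0.845235 + 0.000000 = 0.845235.
Q̄ = (S_0/π) × [bracket] = (1859/π) × 0.845235 = 500.16 W/m².
— Configuration B (ϕ=+61.6°):
cos h₀ = −tan(+61.6°) tan(+24.800°) = -0.8546, h₀ = 2.5955 rad.
Bracket: h₀ sin ϕ sin δ + cos ϕ cos δ sin h₀ = 2.5955×0.87965×0.41945 + 0.47562×0.90778×0.51933 = 0.957660 + 0.224225 = 1.181885.
Q̄ = (S_0/π) × [bracket] = (1859/π) × 1.181885 = 699.37 W/m².
Ratio Q̄_A / Q̄_B = 500.16 / 699.37 = 0.7152.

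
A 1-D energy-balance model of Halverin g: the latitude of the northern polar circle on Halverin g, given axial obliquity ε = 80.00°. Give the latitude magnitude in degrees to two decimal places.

10.00°

The polar circle is the lowest latitude that experiences at least one full rotation of continuous daylight at the northern-summer solstice; it lies at |φ| = 90° − ε = 90° − 80.00° = 10.00°.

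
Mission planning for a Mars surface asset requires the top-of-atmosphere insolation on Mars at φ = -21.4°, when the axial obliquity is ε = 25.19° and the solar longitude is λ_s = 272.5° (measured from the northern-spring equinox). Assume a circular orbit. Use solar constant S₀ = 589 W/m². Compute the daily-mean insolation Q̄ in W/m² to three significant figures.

Solar declination: sin δ = sin ε · sin λ_s = sin 25.19° × sin 272.5° = -0.42522, so δ = -25.164°.
cos H₀ = −tan(-21.4°) tan(-25.164°) = -0.1841, H₀ = 1.7560 rad.
Bracket: H₀ sin φ sin δ + cos φ cos δ sin H₀ = 1.7560×-0.36488×-0.42522 + 0.93106×0.90509×0.98290 = 0.272451 + 0.828283 = 1.100734.
Q̄ = (S₀/π) × [bracket] = (589/π) × 1.100734 = 206.4 W/m².

Q̄ ≈ 206 W/m²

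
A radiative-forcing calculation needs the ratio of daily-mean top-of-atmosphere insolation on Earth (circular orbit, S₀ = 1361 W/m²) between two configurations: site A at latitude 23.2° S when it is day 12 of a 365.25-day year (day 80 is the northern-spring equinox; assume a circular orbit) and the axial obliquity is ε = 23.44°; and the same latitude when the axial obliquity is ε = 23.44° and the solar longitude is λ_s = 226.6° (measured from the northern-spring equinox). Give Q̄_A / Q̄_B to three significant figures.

Q̄_A / Q̄_B ≈ 1.03

— Configuration A (φ=-23.2°):
Solar longitude: λ_s = 360° × (12 − 80)/365.25 = -67.023°, i.e. -67.023° + 360° = 292.977°.
sin δ = sin 23.44° × sin 292.977° = -0.36623, so δ = -21.483°.
cos H₀ = −tan(-23.2°) tan(-21.483°) = -0.1687, H₀ = 1.7403 rad.
Bracket: H₀ sin φ sin δ + cos φ cos δ sin H₀ = 1.7403×-0.39394×-0.36623 + 0.91914×0.93053×0.98567 = 0.251078 + 0.843031 = 1.094109.
Q̄ = (S₀/π) × [bracket] = (1361/π) × 1.094109 = 473.99 W/m².
— Configuration B (φ=-23.2°):
Solar declination: sin δ = sin ε · sin λ_s = sin 23.44° × sin 226.6° = -0.28902, so δ = -16.799°.
cos H₀ = −tan(-23.2°) tan(-16.799°) = -0.1294, H₀ = 1.7006 rad.
Bracket: H₀ sin φ sin δ + cos φ cos δ sin H₀ = 1.7006×-0.39394×-0.28902 + 0.91914×0.95732×0.99159 = 0.193624 + 0.872511 = 1.066135.
Q̄ = (S₀/π) × [bracket] = (1361/π) × 1.066135 = 461.87 W/m².
Ratio Q̄_A / Q̄_B = 473.99 / 461.87 = 1.026.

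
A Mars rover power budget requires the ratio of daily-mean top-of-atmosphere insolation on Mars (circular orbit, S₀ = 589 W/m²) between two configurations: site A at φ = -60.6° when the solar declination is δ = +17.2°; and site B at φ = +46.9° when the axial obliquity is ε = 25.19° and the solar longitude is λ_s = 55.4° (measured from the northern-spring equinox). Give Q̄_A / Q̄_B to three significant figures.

— Configuration A (φ=-60.6°):
cos H₀ = −tan(-60.6°) tan(+17.200°) = 0.5494, H₀ = 0.9892 rad.
Bracket: H₀ sin φ sin δ + cos φ cos δ sin H₀ = 0.9892×-0.87121×0.29571 + 0.49090×0.95528×0.83558 = -0.254843 + 0.391843 = 0.137000.
Q̄ = (S₀/π) × [bracket] = (589/π) × 0.137000 = 25.685 W/m².
— Configuration B (φ=+46.9°):
Solar declination: sin δ = sin ε · sin λ_s = sin 25.19° × sin 55.4° = 0.35034, so δ = +20.508°.
cos H₀ = −tan(+46.9°) tan(+20.508°) = -0.3997, H₀ = 1.9820 rad.
Bracket: H₀ sin φ sin δ + cos φ cos δ sin H₀ = 1.9820×0.73016×0.35034 + 0.68327×0.93662×0.91664 = 0.507004 + 0.586617 = 1.093621.
Q̄ = (S₀/π) × [bracket] = (589/π) × 1.093621 = 205.04 W/m².
Ratio Q̄_A / Q̄_B = 25.685 / 205.04 = 0.1253.

Q̄_A / Q̄_B ≈ 0.125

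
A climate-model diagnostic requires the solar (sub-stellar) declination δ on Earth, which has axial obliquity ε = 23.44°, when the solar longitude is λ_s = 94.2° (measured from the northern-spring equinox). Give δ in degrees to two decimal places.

sin δ = sin ε · sin λ_s = sin 23.44° × sin 94.2° = 0.396720.
δ = arcsin(0.396720) = +23.37°.

δ = +23.37°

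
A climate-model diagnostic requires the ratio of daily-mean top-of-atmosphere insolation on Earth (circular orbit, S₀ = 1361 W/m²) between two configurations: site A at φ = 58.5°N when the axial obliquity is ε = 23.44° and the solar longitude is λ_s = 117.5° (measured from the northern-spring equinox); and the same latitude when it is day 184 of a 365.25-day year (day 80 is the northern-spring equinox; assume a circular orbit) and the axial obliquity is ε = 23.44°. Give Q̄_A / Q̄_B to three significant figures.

Q̄_A / Q̄_B ≈ 0.943

— Configuration A (φ=+58.5°):
Solar declination: sin δ = sin ε · sin λ_s = sin 23.44° × sin 117.5° = 0.35284, so δ = +20.661°.
cos H₀ = −tan(+58.5°) tan(+20.661°) = -0.6154, H₀ = 2.2336 rad.
Bracket: H₀ sin φ sin δ + cos φ cos δ sin H₀ = 2.2336×0.85264×0.35284 + 0.52250×0.93568×0.78824 = 0.671969 + 0.385365 = 1.057334.
Q̄ = (S₀/π) × [bracket] = (1361/π) × 1.057334 = 458.06 W/m².
— Configuration B (φ=+58.5°):
Solar longitude: λ_s = 360° × (184 − 80)/365.25 = 102.505°.
sin δ = sin 23.44° × sin 102.505° = 0.38835, so δ = +22.852°.
cos H₀ = −tan(+58.5°) tan(+22.852°) = -0.6877, H₀ = 2.3291 rad.
Bracket: H₀ sin φ sin δ + cos φ cos δ sin H₀ = 2.3291×0.85264×0.38835 + 0.52250×0.92151×0.72599 = 0.771218 + 0.349556 = 1.120774.
Q̄ = (S₀/π) × [bracket] = (1361/π) × 1.120774 = 485.54 W/m².
Ratio Q̄_A / Q̄_B = 458.06 / 485.54 = 0.9434.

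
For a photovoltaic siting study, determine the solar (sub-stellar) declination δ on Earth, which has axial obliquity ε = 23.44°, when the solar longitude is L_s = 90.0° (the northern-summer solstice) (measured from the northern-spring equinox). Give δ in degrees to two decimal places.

sin δ = sin ε · sin L_s = sin 23.44° × sin 90.0° = 0.397789.
δ = arcsin(0.397789) = +23.44°.

δ = +23.44°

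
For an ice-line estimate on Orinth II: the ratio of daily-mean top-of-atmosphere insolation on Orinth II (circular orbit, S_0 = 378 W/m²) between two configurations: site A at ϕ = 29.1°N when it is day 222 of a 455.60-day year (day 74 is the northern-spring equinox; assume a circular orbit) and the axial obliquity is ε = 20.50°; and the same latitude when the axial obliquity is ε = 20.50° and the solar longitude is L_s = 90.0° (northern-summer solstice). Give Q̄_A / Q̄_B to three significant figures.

— Configuration A (ϕ=+29.1°):
Solar longitude: L_s = 360° × (222 − 74)/455.60 = 116.945°.
sin δ = sin 20.50° × sin 116.945° = 0.31219, so δ = +18.191°.
cos h₀ = −tan(+29.1°) tan(+18.191°) = -0.1829, h₀ = 1.7547 rad.
Bracket: h₀ sin ϕ sin δ + cos ϕ cos δ sin h₀ = 1.7547×0.48634×0.31219 + 0.87377×0.95002×0.98313 = 0.266417 + 0.816095 = 1.082512.
Q̄ = (S_0/π) × [bracket] = (378/π) × 1.082512 = 130.25 W/m².
— Configuration B (ϕ=+29.1°):
Solar declination: sin δ = sin ε · sin L_s = sin 20.50° × sin 90.0° = 0.35021, so δ = +20.500°.
cos h₀ = −tan(+29.1°) tan(+20.500°) = -0.2081, h₀ = 1.7804 rad.
Bracket: h₀ sin ϕ sin δ + cos ϕ cos δ sin h₀ = 1.7804×0.48634×0.35021 + 0.87377×0.93667×0.97811 = 0.303240 + 0.800519 = 1.103759.
Q̄ = (S_0/π) × [bracket] = (378/π) × 1.103759 = 132.81 W/m².
Ratio Q̄_A / Q̄_B = 130.25 / 132.81 = 0.9807.

Q̄_A / Q̄_B ≈ 0.981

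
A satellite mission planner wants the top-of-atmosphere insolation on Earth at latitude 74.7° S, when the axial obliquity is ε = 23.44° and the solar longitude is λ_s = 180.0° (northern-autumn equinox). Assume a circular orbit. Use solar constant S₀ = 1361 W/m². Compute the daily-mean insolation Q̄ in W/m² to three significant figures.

Q̄ ≈ 114 W/m²

Solar declination: sin δ = sin ε · sin λ_s = sin 23.44° × sin 180.0° = 0.00000, so δ = +0.000°.
cos H₀ = −tan(-74.7°) tan(+0.000°) = 0.0000, H₀ = 1.5708 rad.
Bracket: H₀ sin φ sin δ + cos φ cos δ sin H₀ = 1.5708×-0.96456×0.00000 + 0.26387×1.00000×1.00000 = -0.000000 + 0.263870 = 0.263870.
Q̄ = (S₀/π) × [bracket] = (1361/π) × 0.263870 = 114.3 W/m².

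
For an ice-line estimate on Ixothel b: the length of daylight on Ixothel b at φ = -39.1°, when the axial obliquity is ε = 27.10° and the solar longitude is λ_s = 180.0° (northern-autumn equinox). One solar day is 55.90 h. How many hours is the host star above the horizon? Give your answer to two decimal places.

Solar declination: sin δ = sin ε · sin λ_s = sin 27.10° × sin 180.0° = 0.00000, so δ = +0.000°.
cos H₀ = −tan φ · tan δ = −tan(-39.1°) × tan(+0.000°) = 0.0000, so H₀ = 1.5708 rad = 90.00°.
Daylight = 2H₀/(2π) × 55.90 h = (1.5708/π) × 55.90 = 27.95 h.

27.95 h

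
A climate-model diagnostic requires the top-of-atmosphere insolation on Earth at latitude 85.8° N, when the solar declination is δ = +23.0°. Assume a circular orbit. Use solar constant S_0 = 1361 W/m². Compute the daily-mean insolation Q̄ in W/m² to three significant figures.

Q̄ ≈ 530 W/m²

cos h₀ = −tan(+85.8°) tan(+23.000°) = -5.7802 ≤ −1 ⇒ polar day, h₀ = π.
Bracket: h₀ sin ϕ sin δ + cos ϕ cos δ sin h₀ = 3.1416×0.99731×0.39073 + 0.07324×0.92050×0.00000 = 1.224215 + 0.000000 = 1.224215.
Q̄ = (S_0/π) × [bracket] = (1361/π) × 1.224215 = 530.4 W/m².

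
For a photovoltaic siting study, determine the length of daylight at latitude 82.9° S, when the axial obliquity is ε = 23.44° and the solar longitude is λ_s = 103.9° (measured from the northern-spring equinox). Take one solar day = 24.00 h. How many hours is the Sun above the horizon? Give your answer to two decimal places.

Solar declination: sin δ = sin ε · sin λ_s = sin 23.44° × sin 103.9° = 0.38614, so δ = +22.715°.
cos H₀ = −tan φ · tan δ = 3.3608 ≥ 1, so the Sun never rises (polar night) and H₀ = 0.
Daylight = 2H₀/(2π) × 24.00 h = (0.0000/π) × 24.00 = 0.00 h.

0.00 h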